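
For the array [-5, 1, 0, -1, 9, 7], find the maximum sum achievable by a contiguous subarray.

Using Kadane's algorithm on [-5, 1, 0, -1, 9, 7]:

Scanning through the array:
Position 1 (value 1): max_ending_here = 1, max_so_far = 1
Position 2 (value 0): max_ending_here = 1, max_so_far = 1
Position 3 (value -1): max_ending_here = 0, max_so_far = 1
Position 4 (value 9): max_ending_here = 9, max_so_far = 9
Position 5 (value 7): max_ending_here = 16, max_so_far = 16

Maximum subarray: [1, 0, -1, 9, 7]
Maximum sum: 16

The maximum subarray is [1, 0, -1, 9, 7] with sum 16. This subarray runs from index 1 to index 5.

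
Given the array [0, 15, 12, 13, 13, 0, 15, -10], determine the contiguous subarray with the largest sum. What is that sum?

Using Kadane's algorithm on [0, 15, 12, 13, 13, 0, 15, -10]:

Scanning through the array:
Position 1 (value 15): max_ending_here = 15, max_so_far = 15
Position 2 (value 12): max_ending_here = 27, max_so_far = 27
Position 3 (value 13): max_ending_here = 40, max_so_far = 40
Position 4 (value 13): max_ending_here = 53, max_so_far = 53
Position 5 (value 0): max_ending_here = 53, max_so_far = 53
Position 6 (value 15): max_ending_here = 68, max_so_far = 68
Position 7 (value -10): max_ending_here = 58, max_so_far = 68

Maximum subarray: [0, 15, 12, 13, 13, 0, 15]
Maximum sum: 68

The maximum subarray is [0, 15, 12, 13, 13, 0, 15] with sum 68. This subarray runs from index 0 to index 6.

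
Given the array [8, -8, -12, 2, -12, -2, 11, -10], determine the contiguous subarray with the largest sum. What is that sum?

Using Kadane's algorithm on [8, -8, -12, 2, -12, -2, 11, -10]:

Scanning through the array:
Position 1 (value -8): max_ending_here = 0, max_so_far = 8
Position 2 (value -12): max_ending_here = -12, max_so_far = 8
Position 3 (value 2): max_ending_here = 2, max_so_far = 8
Position 4 (value -12): max_ending_here = -10, max_so_far = 8
Position 5 (value -2): max_ending_here = -2, max_so_far = 8
Position 6 (value 11): max_ending_here = 11, max_so_far = 11
Position 7 (value -10): max_ending_here = 1, max_so_far = 11

Maximum subarray: [11]
Maximum sum: 11

The maximum subarray is [11] with sum 11. This subarray runs from index 6 to index 6.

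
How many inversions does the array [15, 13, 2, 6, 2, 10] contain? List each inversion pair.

Finding inversions in [15, 13, 2, 6, 2, 10]:

(0, 1): arr[0]=15 > arr[1]=13
(0, 2): arr[0]=15 > arr[2]=2
(0, 3): arr[0]=15 > arr[3]=6
(0, 4): arr[0]=15 > arr[4]=2
(0, 5): arr[0]=15 > arr[5]=10
(1, 2): arr[1]=13 > arr[2]=2
(1, 3): arr[1]=13 > arr[3]=6
(1, 4): arr[1]=13 > arr[4]=2
(1, 5): arr[1]=13 > arr[5]=10
(3, 4): arr[3]=6 > arr[4]=2

Total inversions: 10

The array has 10 inversion(s): (0,1), (0,2), (0,3), (0,4), (0,5), (1,2), (1,3), (1,4), (1,5), (3,4). Each pair (i,j) satisfies i < j and arr[i] > arr[j].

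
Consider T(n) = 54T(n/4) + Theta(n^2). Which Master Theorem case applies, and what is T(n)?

Master Theorem for T(n) = 54T(n/4) + O(n^2):

a = 54, b = 4, c = 2
log_b(a) = log_4(54) = 2.8774

Case 1: c = 2 < log_4(54) = 2.8774
T(n) = O(n^(log_4 54))

For T(n) = 54T(n/4) + O(n^2): log_4(54) = 2.8774. This is Case 1 of the Master Theorem (c < log_b(a), work dominated by leaves), giving O(n^(log_4 54)).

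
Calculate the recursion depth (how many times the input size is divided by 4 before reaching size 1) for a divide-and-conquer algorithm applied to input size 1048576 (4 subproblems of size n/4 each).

For divide and conquer with division factor 4:

Problem sizes at each level:
Level 0: 1048576
Level 1: 262144
Level 2: 65536
Level 3: 16384
Level 4: 4096
Level 5: 1024
Level 6: 256
Level 7: 64
Level 8: 16
Level 9: 4
Level 10: 1

The root is level 0 and the size-1 base case is level 10 (the tree spans levels 0 through 10, i.e. 11 levels counting the root), so the depth is the number of divisions: log_4(1048576) = 10

The recursion tree depth is log_4(1048576) = 10. At each level, the problem size is divided by 4, so it takes 10 divisions to reduce to a base case of size 1. The algorithm makes 4 recursive calls at each level.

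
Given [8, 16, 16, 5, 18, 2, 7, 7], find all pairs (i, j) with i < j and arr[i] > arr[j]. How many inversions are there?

Finding inversions in [8, 16, 16, 5, 18, 2, 7, 7]:

(0, 3): arr[0]=8 > arr[3]=5
(0, 5): arr[0]=8 > arr[5]=2
(0, 6): arr[0]=8 > arr[6]=7
(0, 7): arr[0]=8 > arr[7]=7
(1, 3): arr[1]=16 > arr[3]=5
(1, 5): arr[1]=16 > arr[5]=2
(1, 6): arr[1]=16 > arr[6]=7
(1, 7): arr[1]=16 > arr[7]=7
(2, 3): arr[2]=16 > arr[3]=5
(2, 5): arr[2]=16 > arr[5]=2
(2, 6): arr[2]=16 > arr[6]=7
(2, 7): arr[2]=16 > arr[7]=7
(3, 5): arr[3]=5 > arr[5]=2
(4, 5): arr[4]=18 > arr[5]=2
(4, 6): arr[4]=18 > arr[6]=7
(4, 7): arr[4]=18 > arr[7]=7

Total inversions: 16

The array has 16 inversion(s): (0,3), (0,5), (0,6), (0,7), (1,3), (1,5), (1,6), (1,7), (2,3), (2,5), (2,6), (2,7), (3,5), (4,5), (4,6), (4,7). Each pair (i,j) satisfies i < j and arr[i] > arr[j].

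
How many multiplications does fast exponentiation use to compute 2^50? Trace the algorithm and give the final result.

Computing 2^50 by squaring (build up from 2^1; each line after the first costs one multiplication):

2^1 = 2
2^2 = (2^1)^2 = 2^2 = 4
2^3 = 2 * 2^2 = 2 * 4 = 8
2^6 = (2^3)^2 = 8^2 = 64
2^12 = (2^6)^2 = 64^2 = 4096
2^24 = (2^12)^2 = 4096^2 = 16777216
2^25 = 2 * 2^24 = 2 * 16777216 = 33554432
2^50 = (2^25)^2 = 33554432^2 = 1125899906842624

Result: 1125899906842624
Multiplications needed: 7 (7 lines after 2^1)

2^50 = 1125899906842624. Using exponentiation by squaring, this requires 7 multiplications. The key idea: if the exponent is even, square the half-power; if odd, multiply by the base once.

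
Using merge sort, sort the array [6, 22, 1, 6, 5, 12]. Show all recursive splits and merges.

Merge sort trace:

Split: [6, 22, 1, 6, 5, 12] -> [6, 22, 1] and [6, 5, 12]
  Split: [6, 22, 1] -> [6] and [22, 1]
    Split: [22, 1] -> [22] and [1]
    Merge: [22] + [1] -> [1, 22]
  Merge: [6] + [1, 22] -> [1, 6, 22]
  Split: [6, 5, 12] -> [6] and [5, 12]
    Split: [5, 12] -> [5] and [12]
    Merge: [5] + [12] -> [5, 12]
  Merge: [6] + [5, 12] -> [5, 6, 12]
Merge: [1, 6, 22] + [5, 6, 12] -> [1, 5, 6, 6, 12, 22]

Final sorted array: [1, 5, 6, 6, 12, 22]

The merge sort proceeds by recursively splitting the array and merging sorted halves.
After all merges, the sorted array is [1, 5, 6, 6, 12, 22].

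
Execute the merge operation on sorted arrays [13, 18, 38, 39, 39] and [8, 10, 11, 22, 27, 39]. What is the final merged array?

Merging process:

Compare 13 vs 8: take 8 from right. Merged: [8]
Compare 13 vs 10: take 10 from right. Merged: [8, 10]
Compare 13 vs 11: take 11 from right. Merged: [8, 10, 11]
Compare 13 vs 22: take 13 from left. Merged: [8, 10, 11, 13]
Compare 18 vs 22: take 18 from left. Merged: [8, 10, 11, 13, 18]
Compare 38 vs 22: take 22 from right. Merged: [8, 10, 11, 13, 18, 22]
Compare 38 vs 27: take 27 from right. Merged: [8, 10, 11, 13, 18, 22, 27]
Compare 38 vs 39: take 38 from left. Merged: [8, 10, 11, 13, 18, 22, 27, 38]
Compare 39 vs 39: take 39 from left. Merged: [8, 10, 11, 13, 18, 22, 27, 38, 39]
Compare 39 vs 39: take 39 from left. Merged: [8, 10, 11, 13, 18, 22, 27, 38, 39, 39]
Append remaining from right: [39]. Merged: [8, 10, 11, 13, 18, 22, 27, 38, 39, 39, 39]

Final merged array: [8, 10, 11, 13, 18, 22, 27, 38, 39, 39, 39]
Total comparisons: 10

The merged array is [8, 10, 11, 13, 18, 22, 27, 38, 39, 39, 39], requiring 10 comparisons. The merge step runs in O(n) time where n is the total number of elements.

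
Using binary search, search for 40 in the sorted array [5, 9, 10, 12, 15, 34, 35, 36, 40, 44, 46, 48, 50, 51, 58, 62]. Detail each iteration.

Binary search for 40 in [5, 9, 10, 12, 15, 34, 35, 36, 40, 44, 46, 48, 50, 51, 58, 62]:

lo=0, hi=15, mid=7, arr[mid]=36 -> 36 < 40, search right half
lo=8, hi=15, mid=11, arr[mid]=48 -> 48 > 40, search left half
lo=8, hi=10, mid=9, arr[mid]=44 -> 44 > 40, search left half
lo=8, hi=8, mid=8, arr[mid]=40 -> Found target at index 8!

Binary search finds 40 at index 8 after 4 comparisons. The search repeatedly halves the search space by comparing with the middle element.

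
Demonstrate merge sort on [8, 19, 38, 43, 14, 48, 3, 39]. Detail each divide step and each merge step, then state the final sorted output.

Merge sort trace:

Split: [8, 19, 38, 43, 14, 48, 3, 39] -> [8, 19, 38, 43] and [14, 48, 3, 39]
  Split: [8, 19, 38, 43] -> [8, 19] and [38, 43]
    Split: [8, 19] -> [8] and [19]
    Merge: [8] + [19] -> [8, 19]
    Split: [38, 43] -> [38] and [43]
    Merge: [38] + [43] -> [38, 43]
  Merge: [8, 19] + [38, 43] -> [8, 19, 38, 43]
  Split: [14, 48, 3, 39] -> [14, 48] and [3, 39]
    Split: [14, 48] -> [14] and [48]
    Merge: [14] + [48] -> [14, 48]
    Split: [3, 39] -> [3] and [39]
    Merge: [3] + [39] -> [3, 39]
  Merge: [14, 48] + [3, 39] -> [3, 14, 39, 48]
Merge: [8, 19, 38, 43] + [3, 14, 39, 48] -> [3, 8, 14, 19, 38, 39, 43, 48]

Final sorted array: [3, 8, 14, 19, 38, 39, 43, 48]

The merge sort proceeds by recursively splitting the array and merging sorted halves.
After all merges, the sorted array is [3, 8, 14, 19, 38, 39, 43, 48].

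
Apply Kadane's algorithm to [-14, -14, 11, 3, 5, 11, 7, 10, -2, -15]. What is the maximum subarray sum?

Using Kadane's algorithm on [-14, -14, 11, 3, 5, 11, 7, 10, -2, -15]:

Scanning through the array:
Position 1 (value -14): max_ending_here = -14, max_so_far = -14
Position 2 (value 11): max_ending_here = 11, max_so_far = 11
Position 3 (value 3): max_ending_here = 14, max_so_far = 14
Position 4 (value 5): max_ending_here = 19, max_so_far = 19
Position 5 (value 11): max_ending_here = 30, max_so_far = 30
Position 6 (value 7): max_ending_here = 37, max_so_far = 37
Position 7 (value 10): max_ending_here = 47, max_so_far = 47
Position 8 (value -2): max_ending_here = 45, max_so_far = 47
Position 9 (value -15): max_ending_here = 30, max_so_far = 47

Maximum subarray: [11, 3, 5, 11, 7, 10]
Maximum sum: 47

The maximum subarray is [11, 3, 5, 11, 7, 10] with sum 47. This subarray runs from index 2 to index 7.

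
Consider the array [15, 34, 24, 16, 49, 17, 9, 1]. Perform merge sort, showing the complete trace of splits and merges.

Merge sort trace:

Split: [15, 34, 24, 16, 49, 17, 9, 1] -> [15, 34, 24, 16] and [49, 17, 9, 1]
  Split: [15, 34, 24, 16] -> [15, 34] and [24, 16]
    Split: [15, 34] -> [15] and [34]
    Merge: [15] + [34] -> [15, 34]
    Split: [24, 16] -> [24] and [16]
    Merge: [24] + [16] -> [16, 24]
  Merge: [15, 34] + [16, 24] -> [15, 16, 24, 34]
  Split: [49, 17, 9, 1] -> [49, 17] and [9, 1]
    Split: [49, 17] -> [49] and [17]
    Merge: [49] + [17] -> [17, 49]
    Split: [9, 1] -> [9] and [1]
    Merge: [9] + [1] -> [1, 9]
  Merge: [17, 49] + [1, 9] -> [1, 9, 17, 49]
Merge: [15, 16, 24, 34] + [1, 9, 17, 49] -> [1, 9, 15, 16, 17, 24, 34, 49]

Final sorted array: [1, 9, 15, 16, 17, 24, 34, 49]

The merge sort proceeds by recursively splitting the array and merging sorted halves.
After all merges, the sorted array is [1, 9, 15, 16, 17, 24, 34, 49].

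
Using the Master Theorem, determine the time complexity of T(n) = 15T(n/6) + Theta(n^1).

Master Theorem for T(n) = 15T(n/6) + O(n^1):

a = 15, b = 6, c = 1
log_b(a) = log_6(15) = 1.5114

Case 1: c = 1 < log_6(15) = 1.5114
T(n) = O(n^(log_6 15))

For T(n) = 15T(n/6) + O(n^1): log_6(15) = 1.5114. This is Case 1 of the Master Theorem (c < log_b(a), work dominated by leaves), giving O(n^(log_6 15)).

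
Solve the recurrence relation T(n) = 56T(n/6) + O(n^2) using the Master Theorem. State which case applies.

Master Theorem for T(n) = 56T(n/6) + O(n^2):

a = 56, b = 6, c = 2
log_b(a) = log_6(56) = 2.2466

Case 1: c = 2 < log_6(56) = 2.2466
T(n) = O(n^(log_6 56))

For T(n) = 56T(n/6) + O(n^2): log_6(56) = 2.2466. This is Case 1 of the Master Theorem (c < log_b(a), work dominated by leaves), giving O(n^(log_6 56)).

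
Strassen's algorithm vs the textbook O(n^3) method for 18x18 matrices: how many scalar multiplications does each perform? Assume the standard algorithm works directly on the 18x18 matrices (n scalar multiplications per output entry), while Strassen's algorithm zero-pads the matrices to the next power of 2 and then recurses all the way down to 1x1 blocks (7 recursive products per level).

Matrix multiplication for 18x18 matrices:

Strassen's algorithm requires power-of-2 dimensions. Pad 18x18 to 32x32 (next power of 2).

Standard algorithm: 18^3 = 5832 multiplications
Strassen's algorithm: 7^(log2(32)) = 7^5 = 16807 multiplications
Difference: 5832 - 16807 = -10975 (Strassen uses MORE here due to padding overhead — for small or just-over-power-of-2 n, padding can outweigh the per-level savings)

Standard: 5832 multiplications (18^3). Strassen: 16807 multiplications (7^5, after padding to 32x32). Strassen reduces 8 recursive multiplications to 7 at each level.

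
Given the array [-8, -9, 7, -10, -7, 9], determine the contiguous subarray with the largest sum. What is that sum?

Using Kadane's algorithm on [-8, -9, 7, -10, -7, 9]:

Scanning through the array:
Position 1 (value -9): max_ending_here = -9, max_so_far = -8
Position 2 (value 7): max_ending_here = 7, max_so_far = 7
Position 3 (value -10): max_ending_here = -3, max_so_far = 7
Position 4 (value -7): max_ending_here = -7, max_so_far = 7
Position 5 (value 9): max_ending_here = 9, max_so_far = 9

Maximum subarray: [9]
Maximum sum: 9

The maximum subarray is [9] with sum 9. This subarray runs from index 5 to index 5.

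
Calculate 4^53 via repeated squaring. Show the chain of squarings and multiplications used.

Computing 4^53 by squaring (build up from 4^1; each line after the first costs one multiplication):

4^1 = 4
4^2 = (4^1)^2 = 4^2 = 16
4^3 = 4 * 4^2 = 4 * 16 = 64
4^6 = (4^3)^2 = 64^2 = 4096
4^12 = (4^6)^2 = 4096^2 = 16777216
4^13 = 4 * 4^12 = 4 * 16777216 = 67108864
4^26 = (4^13)^2 = 67108864^2 = 4503599627370496
4^52 = (4^26)^2 = 4503599627370496^2 = 20282409603651670423947251286016
4^53 = 4 * 4^52 = 4 * 20282409603651670423947251286016 = 81129638414606681695789005144064

Result: 81129638414606681695789005144064
Multiplications needed: 8 (8 lines after 4^1)

4^53 = 81129638414606681695789005144064. Using exponentiation by squaring, this requires 8 multiplications. The key idea: if the exponent is even, square the half-power; if odd, multiply by the base once.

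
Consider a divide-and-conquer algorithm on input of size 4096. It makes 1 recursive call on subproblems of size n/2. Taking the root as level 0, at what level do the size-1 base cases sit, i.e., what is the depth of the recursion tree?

For divide and conquer with division factor 2:

Problem sizes at each level:
Level 0: 4096
Level 1: 2048
Level 2: 1024
Level 3: 512
Level 4: 256
Level 5: 128
Level 6: 64
Level 7: 32
Level 8: 16
Level 9: 8
Level 10: 4
Level 11: 2
Level 12: 1

The root is level 0 and the size-1 base case is level 12 (the tree spans levels 0 through 12, i.e. 13 levels counting the root), so the depth is the number of divisions: log_2(4096) = 12

The recursion tree depth is log_2(4096) = 12. At each level, the problem size is divided by 2, so it takes 12 divisions to reduce to a base case of size 1. The algorithm makes 1 recursive call at each level.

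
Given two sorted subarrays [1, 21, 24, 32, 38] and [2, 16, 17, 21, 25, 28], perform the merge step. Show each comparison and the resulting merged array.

Merging process:

Compare 1 vs 2: take 1 from left. Merged: [1]
Compare 21 vs 2: take 2 from right. Merged: [1, 2]
Compare 21 vs 16: take 16 from right. Merged: [1, 2, 16]
Compare 21 vs 17: take 17 from right. Merged: [1, 2, 16, 17]
Compare 21 vs 21: take 21 from left. Merged: [1, 2, 16, 17, 21]
Compare 24 vs 21: take 21 from right. Merged: [1, 2, 16, 17, 21, 21]
Compare 24 vs 25: take 24 from left. Merged: [1, 2, 16, 17, 21, 21, 24]
Compare 32 vs 25: take 25 from right. Merged: [1, 2, 16, 17, 21, 21, 24, 25]
Compare 32 vs 28: take 28 from right. Merged: [1, 2, 16, 17, 21, 21, 24, 25, 28]
Append remaining from left: [32, 38]. Merged: [1, 2, 16, 17, 21, 21, 24, 25, 28, 32, 38]

Final merged array: [1, 2, 16, 17, 21, 21, 24, 25, 28, 32, 38]
Total comparisons: 9

The merged array is [1, 2, 16, 17, 21, 21, 24, 25, 28, 32, 38], requiring 9 comparisons. The merge step runs in O(n) time where n is the total number of elements.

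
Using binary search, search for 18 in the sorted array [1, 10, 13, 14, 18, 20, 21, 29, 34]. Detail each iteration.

Binary search for 18 in [1, 10, 13, 14, 18, 20, 21, 29, 34]:

lo=0, hi=8, mid=4, arr[mid]=18 -> Found target at index 4!

Binary search finds 18 at index 4 after 1 comparisons. The search repeatedly halves the search space by comparing with the middle element.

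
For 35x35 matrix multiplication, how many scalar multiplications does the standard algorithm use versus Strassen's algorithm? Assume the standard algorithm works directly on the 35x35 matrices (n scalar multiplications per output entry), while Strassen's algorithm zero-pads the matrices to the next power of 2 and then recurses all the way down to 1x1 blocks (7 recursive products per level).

Matrix multiplication for 35x35 matrices:

Strassen's algorithm requires power-of-2 dimensions. Pad 35x35 to 64x64 (next power of 2).

Standard algorithm: 35^3 = 42875 multiplications
Strassen's algorithm: 7^(log2(64)) = 7^6 = 117649 multiplications
Difference: 42875 - 117649 = -74774 (Strassen uses MORE here due to padding overhead — for small or just-over-power-of-2 n, padding can outweigh the per-level savings)

Standard: 42875 multiplications (35^3). Strassen: 117649 multiplications (7^6, after padding to 64x64). Strassen reduces 8 recursive multiplications to 7 at each level.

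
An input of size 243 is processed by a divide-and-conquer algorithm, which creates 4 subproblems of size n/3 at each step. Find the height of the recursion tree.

For divide and conquer with division factor 3:

Problem sizes at each level:
Level 0: 243
Level 1: 81
Level 2: 27
Level 3: 9
Level 4: 3
Level 5: 1

The root is level 0 and the size-1 base case is level 5 (the tree spans levels 0 through 5, i.e. 6 levels counting the root), so the depth is the number of divisions: log_3(243) = 5

The recursion tree depth is log_3(243) = 5. At each level, the problem size is divided by 3, so it takes 5 divisions to reduce to a base case of size 1. The algorithm makes 4 recursive calls at each level.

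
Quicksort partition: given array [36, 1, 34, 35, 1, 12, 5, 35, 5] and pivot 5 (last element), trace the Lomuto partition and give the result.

Lomuto partition with pivot = 5:

Initial array: [36, 1, 34, 35, 1, 12, 5, 35, 5]

arr[0]=36 > 5: no swap
arr[1]=1 <= 5: swap with position 0, array becomes [1, 36, 34, 35, 1, 12, 5, 35, 5]
arr[2]=34 > 5: no swap
arr[3]=35 > 5: no swap
arr[4]=1 <= 5: swap with position 1, array becomes [1, 1, 34, 35, 36, 12, 5, 35, 5]
arr[5]=12 > 5: no swap
arr[6]=5 <= 5: swap with position 2, array becomes [1, 1, 5, 35, 36, 12, 34, 35, 5]
arr[7]=35 > 5: no swap

Place pivot at position 3: [1, 1, 5, 5, 36, 12, 34, 35, 35]
Pivot position: 3

After partitioning with pivot 5, the array becomes [1, 1, 5, 5, 36, 12, 34, 35, 35]. The pivot is placed at index 3. All elements to the left of the pivot are <= 5, and all elements to the right are > 5.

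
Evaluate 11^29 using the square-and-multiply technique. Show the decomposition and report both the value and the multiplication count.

Computing 11^29 by squaring (build up from 11^1; each line after the first costs one multiplication):

11^1 = 11
11^2 = (11^1)^2 = 11^2 = 121
11^3 = 11 * 11^2 = 11 * 121 = 1331
11^6 = (11^3)^2 = 1331^2 = 1771561
11^7 = 11 * 11^6 = 11 * 1771561 = 19487171
11^14 = (11^7)^2 = 19487171^2 = 379749833583241
11^28 = (11^14)^2 = 379749833583241^2 = 144209936106499234037676064081
11^29 = 11 * 11^28 = 11 * 144209936106499234037676064081 = 1586309297171491574414436704891

Result: 1586309297171491574414436704891
Multiplications needed: 7 (7 lines after 11^1)

11^29 = 1586309297171491574414436704891. Using exponentiation by squaring, this requires 7 multiplications. The key idea: if the exponent is even, square the half-power; if odd, multiply by the base once.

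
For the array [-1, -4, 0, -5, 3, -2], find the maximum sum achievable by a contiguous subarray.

Using Kadane's algorithm on [-1, -4, 0, -5, 3, -2]:

Scanning through the array:
Position 1 (value -4): max_ending_here = -4, max_so_far = -1
Position 2 (value 0): max_ending_here = 0, max_so_far = 0
Position 3 (value -5): max_ending_here = -5, max_so_far = 0
Position 4 (value 3): max_ending_here = 3, max_so_far = 3
Position 5 (value -2): max_ending_here = 1, max_so_far = 3

Maximum subarray: [3]
Maximum sum: 3

The maximum subarray is [3] with sum 3. This subarray runs from index 4 to index 4.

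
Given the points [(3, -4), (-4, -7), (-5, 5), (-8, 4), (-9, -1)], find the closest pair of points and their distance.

Computing all pairwise distances among 5 points:

d((3, -4), (-4, -7)) = 7.6158
d((3, -4), (-5, 5)) = 12.0416
d((3, -4), (-8, 4)) = 13.6015
d((3, -4), (-9, -1)) = 12.3693
d((-4, -7), (-5, 5)) = 12.0416
d((-4, -7), (-8, 4)) = 11.7047
d((-4, -7), (-9, -1)) = 7.8102
d((-5, 5), (-8, 4)) = 3.1623 <-- minimum
d((-5, 5), (-9, -1)) = 7.2111
d((-8, 4), (-9, -1)) = 5.099

Closest pair: (-5, 5) and (-8, 4) with distance 3.1623

The closest pair is (-5, 5) and (-8, 4) with Euclidean distance 3.1623. For 5 points, brute-force pairwise comparison is shown above. For large n, the divide-and-conquer algorithm (sort by x, recurse on halves, check the dividing strip) achieves O(n log n).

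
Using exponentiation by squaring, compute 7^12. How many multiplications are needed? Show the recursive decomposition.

Computing 7^12 by squaring (build up from 7^1; each line after the first costs one multiplication):

7^1 = 7
7^2 = (7^1)^2 = 7^2 = 49
7^3 = 7 * 7^2 = 7 * 49 = 343
7^6 = (7^3)^2 = 343^2 = 117649
7^12 = (7^6)^2 = 117649^2 = 13841287201

Result: 13841287201
Multiplications needed: 4 (4 lines after 7^1)

7^12 = 13841287201. Using exponentiation by squaring, this requires 4 multiplications. The key idea: if the exponent is even, square the half-power; if odd, multiply by the base once.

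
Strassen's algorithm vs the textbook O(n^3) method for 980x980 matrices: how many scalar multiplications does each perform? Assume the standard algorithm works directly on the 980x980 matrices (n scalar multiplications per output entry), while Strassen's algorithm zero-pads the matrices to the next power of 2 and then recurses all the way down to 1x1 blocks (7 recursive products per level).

Matrix multiplication for 980x980 matrices:

Strassen's algorithm requires power-of-2 dimensions. Pad 980x980 to 1024x1024 (next power of 2).

Standard algorithm: 980^3 = 941192000 multiplications
Strassen's algorithm: 7^(log2(1024)) = 7^10 = 282475249 multiplications
Savings: 941192000 - 282475249 = 658716751 multiplications

Standard: 941192000 multiplications (980^3). Strassen: 282475249 multiplications (7^10, after padding to 1024x1024). Strassen reduces 8 recursive multiplications to 7 at each level.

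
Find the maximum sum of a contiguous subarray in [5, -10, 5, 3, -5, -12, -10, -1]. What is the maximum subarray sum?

Using Kadane's algorithm on [5, -10, 5, 3, -5, -12, -10, -1]:

Scanning through the array:
Position 1 (value -10): max_ending_here = -5, max_so_far = 5
Position 2 (value 5): max_ending_here = 5, max_so_far = 5
Position 3 (value 3): max_ending_here = 8, max_so_far = 8
Position 4 (value -5): max_ending_here = 3, max_so_far = 8
Position 5 (value -12): max_ending_here = -9, max_so_far = 8
Position 6 (value -10): max_ending_here = -10, max_so_far = 8
Position 7 (value -1): max_ending_here = -1, max_so_far = 8

Maximum subarray: [5, 3]
Maximum sum: 8

The maximum subarray is [5, 3] with sum 8. This subarray runs from index 2 to index 3.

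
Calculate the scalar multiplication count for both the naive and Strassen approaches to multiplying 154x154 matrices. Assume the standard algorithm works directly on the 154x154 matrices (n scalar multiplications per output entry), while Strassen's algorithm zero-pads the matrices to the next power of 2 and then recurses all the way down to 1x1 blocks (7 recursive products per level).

Matrix multiplication for 154x154 matrices:

Strassen's algorithm requires power-of-2 dimensions. Pad 154x154 to 256x256 (next power of 2).

Standard algorithm: 154^3 = 3652264 multiplications
Strassen's algorithm: 7^(log2(256)) = 7^8 = 5764801 multiplications
Difference: 3652264 - 5764801 = -2112537 (Strassen uses MORE here due to padding overhead — for small or just-over-power-of-2 n, padding can outweigh the per-level savings)

Standard: 3652264 multiplications (154^3). Strassen: 5764801 multiplications (7^8, after padding to 256x256). Strassen reduces 8 recursive multiplications to 7 at each level.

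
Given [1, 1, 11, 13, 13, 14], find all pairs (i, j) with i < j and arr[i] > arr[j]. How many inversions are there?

Finding inversions in [1, 1, 11, 13, 13, 14]:


Total inversions: 0

The array has 0 inversions. It is already sorted.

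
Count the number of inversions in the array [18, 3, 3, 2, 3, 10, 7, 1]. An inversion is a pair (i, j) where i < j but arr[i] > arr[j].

Finding inversions in [18, 3, 3, 2, 3, 10, 7, 1]:

(0, 1): arr[0]=18 > arr[1]=3
(0, 2): arr[0]=18 > arr[2]=3
(0, 3): arr[0]=18 > arr[3]=2
(0, 4): arr[0]=18 > arr[4]=3
(0, 5): arr[0]=18 > arr[5]=10
(0, 6): arr[0]=18 > arr[6]=7
(0, 7): arr[0]=18 > arr[7]=1
(1, 3): arr[1]=3 > arr[3]=2
(1, 7): arr[1]=3 > arr[7]=1
(2, 3): arr[2]=3 > arr[3]=2
(2, 7): arr[2]=3 > arr[7]=1
(3, 7): arr[3]=2 > arr[7]=1
(4, 7): arr[4]=3 > arr[7]=1
(5, 6): arr[5]=10 > arr[6]=7
(5, 7): arr[5]=10 > arr[7]=1
(6, 7): arr[6]=7 > arr[7]=1

Total inversions: 16

The array has 16 inversion(s): (0,1), (0,2), (0,3), (0,4), (0,5), (0,6), (0,7), (1,3), (1,7), (2,3), (2,7), (3,7), (4,7), (5,6), (5,7), (6,7). Each pair (i,j) satisfies i < j and arr[i] > arr[j].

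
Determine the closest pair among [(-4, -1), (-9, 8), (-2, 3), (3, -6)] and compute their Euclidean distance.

Computing all pairwise distances among 4 points:

d((-4, -1), (-9, 8)) = 10.2956
d((-4, -1), (-2, 3)) = 4.4721 <-- minimum
d((-4, -1), (3, -6)) = 8.6023
d((-9, 8), (-2, 3)) = 8.6023
d((-9, 8), (3, -6)) = 18.4391
d((-2, 3), (3, -6)) = 10.2956

Closest pair: (-4, -1) and (-2, 3) with distance 4.4721

The closest pair is (-4, -1) and (-2, 3) with Euclidean distance 4.4721. For 4 points, brute-force pairwise comparison is shown above. For large n, the divide-and-conquer algorithm (sort by x, recurse on halves, check the dividing strip) achieves O(n log n).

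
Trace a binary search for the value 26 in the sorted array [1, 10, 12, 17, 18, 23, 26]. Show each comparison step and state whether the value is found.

Binary search for 26 in [1, 10, 12, 17, 18, 23, 26]:

lo=0, hi=6, mid=3, arr[mid]=17 -> 17 < 26, search right half
lo=4, hi=6, mid=5, arr[mid]=23 -> 23 < 26, search right half
lo=6, hi=6, mid=6, arr[mid]=26 -> Found target at index 6!

Binary search finds 26 at index 6 after 3 comparisons. The search repeatedly halves the search space by comparing with the middle element.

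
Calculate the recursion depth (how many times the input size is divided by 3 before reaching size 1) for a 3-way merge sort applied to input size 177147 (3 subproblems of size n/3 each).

For divide and conquer with division factor 3:

Problem sizes at each level:
Level 0: 177147
Level 1: 59049
Level 2: 19683
Level 3: 6561
Level 4: 2187
Level 5: 729
Level 6: 243
Level 7: 81
Level 8: 27
Level 9: 9
Level 10: 3
Level 11: 1

The root is level 0 and the size-1 base case is level 11 (the tree spans levels 0 through 11, i.e. 12 levels counting the root), so the depth is the number of divisions: log_3(177147) = 11

The recursion tree depth is log_3(177147) = 11. At each level, the problem size is divided by 3, so it takes 11 divisions to reduce to a base case of size 1. The algorithm makes 3 recursive calls at each level.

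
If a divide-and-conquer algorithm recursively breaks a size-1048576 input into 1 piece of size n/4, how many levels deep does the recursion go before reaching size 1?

For divide and conquer with division factor 4:

Problem sizes at each level:
Level 0: 1048576
Level 1: 262144
Level 2: 65536
Level 3: 16384
Level 4: 4096
Level 5: 1024
Level 6: 256
Level 7: 64
Level 8: 16
Level 9: 4
Level 10: 1

The root is level 0 and the size-1 base case is level 10 (the tree spans levels 0 through 10, i.e. 11 levels counting the root), so the depth is the number of divisions: log_4(1048576) = 10

The recursion tree depth is log_4(1048576) = 10. At each level, the problem size is divided by 4, so it takes 10 divisions to reduce to a base case of size 1. The algorithm makes 1 recursive call at each level.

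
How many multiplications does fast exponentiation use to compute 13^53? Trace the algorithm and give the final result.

Computing 13^53 by squaring (build up from 13^1; each line after the first costs one multiplication):

13^1 = 13
13^2 = (13^1)^2 = 13^2 = 169
13^3 = 13 * 13^2 = 13 * 169 = 2197
13^6 = (13^3)^2 = 2197^2 = 4826809
13^12 = (13^6)^2 = 4826809^2 = 23298085122481
13^13 = 13 * 13^12 = 13 * 23298085122481 = 302875106592253
13^26 = (13^13)^2 = 302875106592253^2 = 91733330193268616658399616009
13^52 = (13^26)^2 = 91733330193268616658399616009^2 = 8415003868347247618489696679505181495471801448798649088081
13^53 = 13 * 13^52 = 13 * 8415003868347247618489696679505181495471801448798649088081 = 109395050288514219040366056833567359441133418834382438145053

Result: 109395050288514219040366056833567359441133418834382438145053
Multiplications needed: 8 (8 lines after 13^1)

13^53 = 109395050288514219040366056833567359441133418834382438145053. Using exponentiation by squaring, this requires 8 multiplications. The key idea: if the exponent is even, square the half-power; if odd, multiply by the base once.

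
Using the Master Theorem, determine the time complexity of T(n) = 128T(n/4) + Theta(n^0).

Master Theorem for T(n) = 128T(n/4) + O(n^0):

a = 128, b = 4, c = 0
log_b(a) = log_4(128) = 3.5000

Case 1: c = 0 < log_4(128) = 3.5000
T(n) = O(n^(log_4 128))

For T(n) = 128T(n/4) + O(n^0): log_4(128) = 3.5000. This is Case 1 of the Master Theorem (c < log_b(a), work dominated by leaves), giving O(n^(log_4 128)).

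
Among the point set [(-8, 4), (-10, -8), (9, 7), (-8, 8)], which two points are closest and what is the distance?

Computing all pairwise distances among 4 points:

d((-8, 4), (-10, -8)) = 12.1655
d((-8, 4), (9, 7)) = 17.2627
d((-8, 4), (-8, 8)) = 4.0 <-- minimum
d((-10, -8), (9, 7)) = 24.2074
d((-10, -8), (-8, 8)) = 16.1245
d((9, 7), (-8, 8)) = 17.0294

Closest pair: (-8, 4) and (-8, 8) with distance 4.0

The closest pair is (-8, 4) and (-8, 8) with Euclidean distance 4.0. For 4 points, brute-force pairwise comparison is shown above. For large n, the divide-and-conquer algorithm (sort by x, recurse on halves, check the dividing strip) achieves O(n log n).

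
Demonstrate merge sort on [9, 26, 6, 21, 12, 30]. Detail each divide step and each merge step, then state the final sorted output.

Merge sort trace:

Split: [9, 26, 6, 21, 12, 30] -> [9, 26, 6] and [21, 12, 30]
  Split: [9, 26, 6] -> [9] and [26, 6]
    Split: [26, 6] -> [26] and [6]
    Merge: [26] + [6] -> [6, 26]
  Merge: [9] + [6, 26] -> [6, 9, 26]
  Split: [21, 12, 30] -> [21] and [12, 30]
    Split: [12, 30] -> [12] and [30]
    Merge: [12] + [30] -> [12, 30]
  Merge: [21] + [12, 30] -> [12, 21, 30]
Merge: [6, 9, 26] + [12, 21, 30] -> [6, 9, 12, 21, 26, 30]

Final sorted array: [6, 9, 12, 21, 26, 30]

The merge sort proceeds by recursively splitting the array and merging sorted halves.
After all merges, the sorted array is [6, 9, 12, 21, 26, 30].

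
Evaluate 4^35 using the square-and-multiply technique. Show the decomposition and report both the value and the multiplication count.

Computing 4^35 by squaring (build up from 4^1; each line after the first costs one multiplication):

4^1 = 4
4^2 = (4^1)^2 = 4^2 = 16
4^4 = (4^2)^2 = 16^2 = 256
4^8 = (4^4)^2 = 256^2 = 65536
4^16 = (4^8)^2 = 65536^2 = 4294967296
4^17 = 4 * 4^16 = 4 * 4294967296 = 17179869184
4^34 = (4^17)^2 = 17179869184^2 = 295147905179352825856
4^35 = 4 * 4^34 = 4 * 295147905179352825856 = 1180591620717411303424

Result: 1180591620717411303424
Multiplications needed: 7 (7 lines after 4^1)

4^35 = 1180591620717411303424. Using exponentiation by squaring, this requires 7 multiplications. The key idea: if the exponent is even, square the half-power; if odd, multiply by the base once.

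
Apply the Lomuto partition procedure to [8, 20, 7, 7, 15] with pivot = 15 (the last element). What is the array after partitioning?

Lomuto partition with pivot = 15:

Initial array: [8, 20, 7, 7, 15]

arr[0]=8 <= 15: swap with position 0, array becomes [8, 20, 7, 7, 15]
arr[1]=20 > 15: no swap
arr[2]=7 <= 15: swap with position 1, array becomes [8, 7, 20, 7, 15]
arr[3]=7 <= 15: swap with position 2, array becomes [8, 7, 7, 20, 15]

Place pivot at position 3: [8, 7, 7, 15, 20]
Pivot position: 3

After partitioning with pivot 15, the array becomes [8, 7, 7, 15, 20]. The pivot is placed at index 3. All elements to the left of the pivot are <= 15, and all elements to the right are > 15.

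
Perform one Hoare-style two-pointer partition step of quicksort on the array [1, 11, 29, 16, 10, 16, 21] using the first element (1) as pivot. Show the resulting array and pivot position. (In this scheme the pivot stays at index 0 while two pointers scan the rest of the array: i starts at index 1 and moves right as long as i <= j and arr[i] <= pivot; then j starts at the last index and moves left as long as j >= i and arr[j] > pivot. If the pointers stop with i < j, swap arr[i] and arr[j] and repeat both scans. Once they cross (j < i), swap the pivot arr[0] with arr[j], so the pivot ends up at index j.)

Hoare-style two-pointer partition with pivot = 1:

Initial array: [1, 11, 29, 16, 10, 16, 21]

Pointers start at i = 1, j = 6.
i ends at 1, j ends at 0: the pointers have crossed (j < i), so scanning stops.

j = 0, so swapping arr[0] with arr[j] leaves the pivot at position 0: [1, 11, 29, 16, 10, 16, 21]
Pivot position: 0

After partitioning with pivot 1, the array becomes [1, 11, 29, 16, 10, 16, 21]. The pivot is placed at index 0. All elements to the left of the pivot are <= 1, and all elements to the right are > 1.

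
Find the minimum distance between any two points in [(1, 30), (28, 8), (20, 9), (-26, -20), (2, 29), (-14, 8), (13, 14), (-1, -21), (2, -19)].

Computing all pairwise distances among 9 points:

d((1, 30), (28, 8)) = 34.8281
d((1, 30), (20, 9)) = 28.3196
d((1, 30), (-26, -20)) = 56.8243
d((1, 30), (2, 29)) = 1.4142 <-- minimum
d((1, 30), (-14, 8)) = 26.6271
d((1, 30), (13, 14)) = 20.0
d((1, 30), (-1, -21)) = 51.0392
d((1, 30), (2, -19)) = 49.0102
d((28, 8), (20, 9)) = 8.0623
d((28, 8), (-26, -20)) = 60.8276
d((28, 8), (2, 29)) = 33.4215
d((28, 8), (-14, 8)) = 42.0
d((28, 8), (13, 14)) = 16.1555
d((28, 8), (-1, -21)) = 41.0122
d((28, 8), (2, -19)) = 37.4833
d((20, 9), (-26, -20)) = 54.3783
d((20, 9), (2, 29)) = 26.9072
d((20, 9), (-14, 8)) = 34.0147
d((20, 9), (13, 14)) = 8.6023
d((20, 9), (-1, -21)) = 36.6197
d((20, 9), (2, -19)) = 33.2866
d((-26, -20), (2, 29)) = 56.4358
d((-26, -20), (-14, 8)) = 30.4631
d((-26, -20), (13, 14)) = 51.7397
d((-26, -20), (-1, -21)) = 25.02
d((-26, -20), (2, -19)) = 28.0179
d((2, 29), (-14, 8)) = 26.4008
d((2, 29), (13, 14)) = 18.6011
d((2, 29), (-1, -21)) = 50.0899
d((2, 29), (2, -19)) = 48.0
d((-14, 8), (13, 14)) = 27.6586
d((-14, 8), (-1, -21)) = 31.7805
d((-14, 8), (2, -19)) = 31.3847
d((13, 14), (-1, -21)) = 37.6962
d((13, 14), (2, -19)) = 34.7851
d((-1, -21), (2, -19)) = 3.6056

Closest pair: (1, 30) and (2, 29) with distance 1.4142

The closest pair is (1, 30) and (2, 29) with Euclidean distance 1.4142. For 9 points, brute-force pairwise comparison is shown above. For large n, the divide-and-conquer algorithm (sort by x, recurse on halves, check the dividing strip) achieves O(n log n).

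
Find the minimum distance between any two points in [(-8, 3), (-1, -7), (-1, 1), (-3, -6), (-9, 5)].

Computing all pairwise distances among 5 points:

d((-8, 3), (-1, -7)) = 12.2066
d((-8, 3), (-1, 1)) = 7.2801
d((-8, 3), (-3, -6)) = 10.2956
d((-8, 3), (-9, 5)) = 2.2361 <-- minimum
d((-1, -7), (-1, 1)) = 8.0
d((-1, -7), (-3, -6)) = 2.2361 <-- minimum
d((-1, -7), (-9, 5)) = 14.4222
d((-1, 1), (-3, -6)) = 7.2801
d((-1, 1), (-9, 5)) = 8.9443
d((-3, -6), (-9, 5)) = 12.53

Minimum distance: 2.2361 (tie among 2 pairs: (-8, 3) and (-9, 5); (-1, -7) and (-3, -6))

The minimum Euclidean distance is 2.2361. There is a tie: 2 pairs achieve this minimum — (-8, 3) and (-9, 5); (-1, -7) and (-3, -6). Any of these is a valid closest pair. For 5 points, brute-force pairwise comparison is shown above. For large n, the divide-and-conquer algorithm (sort by x, recurse on halves, check the dividing strip) achieves O(n log n).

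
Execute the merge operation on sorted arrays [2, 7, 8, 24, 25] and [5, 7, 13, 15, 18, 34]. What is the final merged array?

Merging process:

Compare 2 vs 5: take 2 from left. Merged: [2]
Compare 7 vs 5: take 5 from right. Merged: [2, 5]
Compare 7 vs 7: take 7 from left. Merged: [2, 5, 7]
Compare 8 vs 7: take 7 from right. Merged: [2, 5, 7, 7]
Compare 8 vs 13: take 8 from left. Merged: [2, 5, 7, 7, 8]
Compare 24 vs 13: take 13 from right. Merged: [2, 5, 7, 7, 8, 13]
Compare 24 vs 15: take 15 from right. Merged: [2, 5, 7, 7, 8, 13, 15]
Compare 24 vs 18: take 18 from right. Merged: [2, 5, 7, 7, 8, 13, 15, 18]
Compare 24 vs 34: take 24 from left. Merged: [2, 5, 7, 7, 8, 13, 15, 18, 24]
Compare 25 vs 34: take 25 from left. Merged: [2, 5, 7, 7, 8, 13, 15, 18, 24, 25]
Append remaining from right: [34]. Merged: [2, 5, 7, 7, 8, 13, 15, 18, 24, 25, 34]

Final merged array: [2, 5, 7, 7, 8, 13, 15, 18, 24, 25, 34]
Total comparisons: 10

The merged array is [2, 5, 7, 7, 8, 13, 15, 18, 24, 25, 34], requiring 10 comparisons. The merge step runs in O(n) time where n is the total number of elements.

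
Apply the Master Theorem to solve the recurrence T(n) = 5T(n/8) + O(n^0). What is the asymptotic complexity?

Master Theorem for T(n) = 5T(n/8) + O(n^0):

a = 5, b = 8, c = 0
log_b(a) = log_8(5) = 0.7740

Case 1: c = 0 < log_8(5) = 0.7740
T(n) = O(n^(log_8 5))

For T(n) = 5T(n/8) + O(n^0): log_8(5) = 0.7740. This is Case 1 of the Master Theorem (c < log_b(a), work dominated by leaves), giving O(n^(log_8 5)).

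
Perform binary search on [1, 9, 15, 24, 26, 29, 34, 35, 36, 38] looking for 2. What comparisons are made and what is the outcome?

Binary search for 2 in [1, 9, 15, 24, 26, 29, 34, 35, 36, 38]:

lo=0, hi=9, mid=4, arr[mid]=26 -> 26 > 2, search left half
lo=0, hi=3, mid=1, arr[mid]=9 -> 9 > 2, search left half
lo=0, hi=0, mid=0, arr[mid]=1 -> 1 < 2, search right half
lo=1 > hi=0, target 2 not found

Binary search determines that 2 is not in the array after 3 comparisons. The search space was exhausted without finding the target.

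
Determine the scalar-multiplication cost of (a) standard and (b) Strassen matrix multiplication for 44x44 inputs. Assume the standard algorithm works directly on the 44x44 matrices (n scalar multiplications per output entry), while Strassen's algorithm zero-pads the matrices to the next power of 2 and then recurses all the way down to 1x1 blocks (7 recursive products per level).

Matrix multiplication for 44x44 matrices:

Strassen's algorithm requires power-of-2 dimensions. Pad 44x44 to 64x64 (next power of 2).

Standard algorithm: 44^3 = 85184 multiplications
Strassen's algorithm: 7^(log2(64)) = 7^6 = 117649 multiplications
Difference: 85184 - 117649 = -32465 (Strassen uses MORE here due to padding overhead — for small or just-over-power-of-2 n, padding can outweigh the per-level savings)

Standard: 85184 multiplications (44^3). Strassen: 117649 multiplications (7^6, after padding to 64x64). Strassen reduces 8 recursive multiplications to 7 at each level.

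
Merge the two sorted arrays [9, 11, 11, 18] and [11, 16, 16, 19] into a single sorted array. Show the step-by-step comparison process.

Merging process:

Compare 9 vs 11: take 9 from left. Merged: [9]
Compare 11 vs 11: take 11 from left. Merged: [9, 11]
Compare 11 vs 11: take 11 from left. Merged: [9, 11, 11]
Compare 18 vs 11: take 11 from right. Merged: [9, 11, 11, 11]
Compare 18 vs 16: take 16 from right. Merged: [9, 11, 11, 11, 16]
Compare 18 vs 16: take 16 from right. Merged: [9, 11, 11, 11, 16, 16]
Compare 18 vs 19: take 18 from left. Merged: [9, 11, 11, 11, 16, 16, 18]
Append remaining from right: [19]. Merged: [9, 11, 11, 11, 16, 16, 18, 19]

Final merged array: [9, 11, 11, 11, 16, 16, 18, 19]
Total comparisons: 7

The merged array is [9, 11, 11, 11, 16, 16, 18, 19], requiring 7 comparisons. The merge step runs in O(n) time where n is the total number of elements.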